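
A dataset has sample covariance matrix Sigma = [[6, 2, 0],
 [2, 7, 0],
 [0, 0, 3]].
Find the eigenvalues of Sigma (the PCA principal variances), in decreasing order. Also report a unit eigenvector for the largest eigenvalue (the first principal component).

Step 1 — characteristic polynomial p(λ) = det(λI - Sigma) = λ³ - tr·λ² + c_1·λ - det, where tr = trace, c_1 = sum of the principal 2×2 minors, det = det(Sigma):
  tr = 6 + 7 + 3 = 16,
  c_1 = (6·7 - (2)²) + (6·3 - (0)²) + (7·3 - (0)²) = 38 + 18 + 21 = 77,
  det = 6·(7·3 - (0)²) - (2)·((2)·3 - (0)·(0)) + (0)·((2)·(0) - 7·(0)) = 6·(21) - (2)·(6) + (0)·(0) = 114.
  So p(λ) = λ³ - 16λ² + 77λ - 114.
Step 2 — look for an integer root (rational root theorem: any rational root is an integer divisor of 114). Testing λ = 3:
  p(3) = 27 - 144 + 231 - 114 = 0  ✓
  Dividing out (λ - 3): p(λ) = (λ - 3)(λ² - 13λ + 38).
Step 3 — remaining eigenvalues from the quadratic λ² - 13λ + 38 = 0:
  Δ = 13² - 4·38 = 169 - 152 = 17,  λ = (13 ± √17)/2 = (13 ± 4.1231)/2 ≈ 8.5616 or 4.4384.
  Sorted: λ_1 = 8.5616,  λ_2 = 4.4384,  λ_3 = 3  (check: sum = 16 = tr ✓).

Step 4 — unit eigenvector for λ_1 ≈ 8.5616: v spans the null space of (Sigma - λ_1 I), whose rows are
  r_1 = (-2.5616, 2, 0),  r_2 = (2, -1.5616, 0),  r_3 = (0, 0, -5.5616).
  v is orthogonal to every row, so take v ∝ r_1 × r_3 = ((2)·(-5.5616) - (0)·(0), (0)·(0) - (-2.5616)·(-5.5616), (-2.5616)·(0) - (2)·(0)) ≈ (-11.1231, -14.2462, 0).
  Rescale (multiply by -1 so the first nonzero entry is positive): u = (11.1231, 14.2462, 0).
  ||u|| = √((11.1231)² + (14.2462)² + (0)²) = √(326.678) ≈ 18.0742,  v_1 = u/||u|| ≈ (0.6154, 0.7882, 0) (||v_1|| = 1).

λ_1 = 8.5616,  λ_2 = 4.4384,  λ_3 = 3;  v_1 ≈ (0.6154, 0.7882, 0)


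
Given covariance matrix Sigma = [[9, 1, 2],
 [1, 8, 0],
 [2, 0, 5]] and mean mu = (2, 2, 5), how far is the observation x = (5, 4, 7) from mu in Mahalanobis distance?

Step 1 — centre the observation: (x - mu) = (3, 2, 2).

Step 2 — invert Sigma (cofactor / det for 3×3, or solve directly):
  Sigma^{-1} = [[0.1238, -0.0155, -0.0495],
 [-0.0155, 0.1269, 0.0062],
 [-0.0495, 0.0062, 0.2198]].

Step 3 — form the quadratic (x - mu)^T · Sigma^{-1} · (x - mu):
  Sigma^{-1} · (x - mu) = (0.2415, 0.2198, 0.3034).
  (x - mu)^T · [Sigma^{-1} · (x - mu)] = (3)·(0.2415) + (2)·(0.2198) + (2)·(0.3034) = 1.7709.

Step 4 — take square root: d = √(1.7709) ≈ 1.3308.

d(x, mu) = √(1.7709) ≈ 1.3308


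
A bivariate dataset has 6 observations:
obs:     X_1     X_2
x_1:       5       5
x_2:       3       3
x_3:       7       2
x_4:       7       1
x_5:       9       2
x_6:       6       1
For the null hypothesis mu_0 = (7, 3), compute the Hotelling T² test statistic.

Step 1 — sample mean vector:
  mean(X_1) = (5 + 3 + 7 + 7 + 9 + 6) / 6 = 37/6 = 6.1667
  mean(X_2) = (5 + 3 + 2 + 1 + 2 + 1) / 6 = 14/6 = 2.3333
  x̄ = (6.1667, 2.3333),  deviation x̄ - mu_0 = (6.1667, 2.3333) - (7, 3) = (-0.8333, -0.6667).

Step 2 — sample covariance matrix, S[i,j] = (1/(n-1)) · Σ_k (x_{k,i} - mean_i) · (x_{k,j} - mean_j), divisor n-1 = 5:
  S[X_1,X_1] = ((-1.1667)·(-1.1667) + (-3.1667)·(-3.1667) + (0.8333)·(0.8333) + (0.8333)·(0.8333) + (2.8333)·(2.8333) + (-0.1667)·(-0.1667)) / 5 = 20.8333/5 = 4.1667
  S[X_1,X_2] = ((-1.1667)·(2.6667) + (-3.1667)·(0.6667) + (0.8333)·(-0.3333) + (0.8333)·(-1.3333) + (2.8333)·(-0.3333) + (-0.1667)·(-1.3333)) / 5 = -7.3333/5 = -1.4667
  S[X_2,X_2] = ((2.6667)·(2.6667) + (0.6667)·(0.6667) + (-0.3333)·(-0.3333) + (-1.3333)·(-1.3333) + (-0.3333)·(-0.3333) + (-1.3333)·(-1.3333)) / 5 = 11.3333/5 = 2.2667
  S = [[4.1667, -1.4667],
 [-1.4667, 2.2667]].

Step 3 — invert S. det(S) = 4.1667·2.2667 - (-1.4667)² = 7.2933.
  S^{-1} = (1/det) · [[d, -b], [-b, a]] = [[0.3108, 0.2011],
 [0.2011, 0.5713]].

Step 4 — quadratic form (x̄ - mu_0)^T · S^{-1} · (x̄ - mu_0):
  S^{-1} · (x̄ - mu_0) = (-0.3931, -0.5484),
  (x̄ - mu_0)^T · [...] = (-0.8333)·(-0.3931) + (-0.6667)·(-0.5484) = 0.6932.

Step 5 — scale by n: T² = 6 · 0.6932 = 4.159.

T² ≈ 4.159


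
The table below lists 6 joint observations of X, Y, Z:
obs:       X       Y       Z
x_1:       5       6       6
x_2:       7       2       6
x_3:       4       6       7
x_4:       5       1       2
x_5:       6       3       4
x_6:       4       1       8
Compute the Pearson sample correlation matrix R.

Step 1 — column means:
  mean(X) = (5 + 7 + 4 + 5 + 6 + 4) / 6 = 31/6 = 5.1667
  mean(Y) = (6 + 2 + 6 + 1 + 3 + 1) / 6 = 19/6 = 3.1667
  mean(Z) = (6 + 6 + 7 + 2 + 4 + 8) / 6 = 33/6 = 5.5

Step 2 — sample variances and covariances s[i,j] = (1/(n-1)) · Σ_k (x_{k,i} - mean_i) · (x_{k,j} - mean_j), with n-1 = 5:
  s[X,X] = ((-0.1667)·(-0.1667) + (1.8333)·(1.8333) + (-1.1667)·(-1.1667) + (-0.1667)·(-0.1667) + (0.8333)·(0.8333) + (-1.1667)·(-1.1667)) / 5 = 6.8333/5 = 1.3667
  s[X,Y] = ((-0.1667)·(2.8333) + (1.8333)·(-1.1667) + (-1.1667)·(2.8333) + (-0.1667)·(-2.1667) + (0.8333)·(-0.1667) + (-1.1667)·(-2.1667)) / 5 = -3.1667/5 = -0.6333
  s[X,Z] = ((-0.1667)·(0.5) + (1.8333)·(0.5) + (-1.1667)·(1.5) + (-0.1667)·(-3.5) + (0.8333)·(-1.5) + (-1.1667)·(2.5)) / 5 = -4.5/5 = -0.9
  s[Y,Y] = ((2.8333)·(2.8333) + (-1.1667)·(-1.1667) + (2.8333)·(2.8333) + (-2.1667)·(-2.1667) + (-0.1667)·(-0.1667) + (-2.1667)·(-2.1667)) / 5 = 26.8333/5 = 5.3667
  s[Y,Z] = ((2.8333)·(0.5) + (-1.1667)·(0.5) + (2.8333)·(1.5) + (-2.1667)·(-3.5) + (-0.1667)·(-1.5) + (-2.1667)·(2.5)) / 5 = 7.5/5 = 1.5
  s[Z,Z] = ((0.5)·(0.5) + (0.5)·(0.5) + (1.5)·(1.5) + (-3.5)·(-3.5) + (-1.5)·(-1.5) + (2.5)·(2.5)) / 5 = 23.5/5 = 4.7
  Sample standard deviations s_i = √(s[i,i]):
  s(X) = √(1.3667) = 1.169
  s(Y) = √(5.3667) = 2.3166
  s(Z) = √(4.7) = 2.1679

Step 3 — r_{ij} = s_{ij} / (s_i · s_j):
  r[X,X] = 1 (diagonal).
  r[X,Y] = -0.6333 / (1.169 · 2.3166) = -0.6333 / 2.7082 = -0.2339
  r[X,Z] = -0.9 / (1.169 · 2.1679) = -0.9 / 2.5344 = -0.3551
  r[Y,Y] = 1 (diagonal).
  r[Y,Z] = 1.5 / (2.3166 · 2.1679) = 1.5 / 5.0223 = 0.2987
  r[Z,Z] = 1 (diagonal).

R is symmetric with unit diagonal. Assembling:

R = [[1, -0.2339, -0.3551],
 [-0.2339, 1, 0.2987],
 [-0.3551, 0.2987, 1]]


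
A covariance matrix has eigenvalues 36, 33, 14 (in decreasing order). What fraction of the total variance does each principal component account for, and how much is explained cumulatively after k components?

Step 1 — total variance = trace(Sigma) = Σ λ_i = 36 + 33 + 14 = 83.

Step 2 — fraction explained by component i = λ_i / Σ λ:
  PC1: 36/83 = 0.4337
  PC2: 33/83 = 0.3976
  PC3: 14/83 = 0.1687

Step 3 — cumulative fraction after k components = (λ_1 + ... + λ_k) / Σ λ:
  k = 1: 36/83 = 0.4337
  k = 2: (36 + 33)/83 = 69/83 = 0.8313
  k = 3: (36 + 33 + 14)/83 = 83/83 = 1

Summary (fraction, with percent):

explained: PC1 0.4337 (43.37%), PC2 0.3976 (39.76%), PC3 0.1687 (16.87%);  cumulative: 0.4337, 0.8313, 1


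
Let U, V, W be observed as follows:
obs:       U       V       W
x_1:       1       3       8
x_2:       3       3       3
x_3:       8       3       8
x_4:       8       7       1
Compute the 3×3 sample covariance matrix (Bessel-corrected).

Step 1 — column means:
  mean(U) = (1 + 3 + 8 + 8) / 4 = 20/4 = 5
  mean(V) = (3 + 3 + 3 + 7) / 4 = 16/4 = 4
  mean(W) = (8 + 3 + 8 + 1) / 4 = 20/4 = 5

Step 2 — sample covariance S[i,j] = (1/(n-1)) · Σ_k (x_{k,i} - mean_i) · (x_{k,j} - mean_j), with n-1 = 3.
  S[U,U] = ((-4)·(-4) + (-2)·(-2) + (3)·(3) + (3)·(3)) / 3 = 38/3 = 12.6667
  S[U,V] = ((-4)·(-1) + (-2)·(-1) + (3)·(-1) + (3)·(3)) / 3 = 12/3 = 4
  S[U,W] = ((-4)·(3) + (-2)·(-2) + (3)·(3) + (3)·(-4)) / 3 = -11/3 = -3.6667
  S[V,V] = ((-1)·(-1) + (-1)·(-1) + (-1)·(-1) + (3)·(3)) / 3 = 12/3 = 4
  S[V,W] = ((-1)·(3) + (-1)·(-2) + (-1)·(3) + (3)·(-4)) / 3 = -16/3 = -5.3333
  S[W,W] = ((3)·(3) + (-2)·(-2) + (3)·(3) + (-4)·(-4)) / 3 = 38/3 = 12.6667

S is symmetric (S[j,i] = S[i,j]). Assembling:

S = [[12.6667, 4, -3.6667],
 [4, 4, -5.3333],
 [-3.6667, -5.3333, 12.6667]]


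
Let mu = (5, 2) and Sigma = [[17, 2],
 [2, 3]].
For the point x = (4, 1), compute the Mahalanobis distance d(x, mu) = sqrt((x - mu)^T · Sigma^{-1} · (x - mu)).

Step 1 — centre the observation: (x - mu) = (-1, -1).

Step 2 — invert Sigma. det(Sigma) = 17·3 - (2)² = 47.
  Sigma^{-1} = (1/det) · [[d, -b], [-b, a]] = [[0.0638, -0.0426],
 [-0.0426, 0.3617]].

Step 3 — form the quadratic (x - mu)^T · Sigma^{-1} · (x - mu):
  Sigma^{-1} · (x - mu) = (-0.0213, -0.3191).
  (x - mu)^T · [Sigma^{-1} · (x - mu)] = (-1)·(-0.0213) + (-1)·(-0.3191) = 0.3404.

Step 4 — take square root: d = √(0.3404) ≈ 0.5835.

d(x, mu) = √(0.3404) ≈ 0.5835


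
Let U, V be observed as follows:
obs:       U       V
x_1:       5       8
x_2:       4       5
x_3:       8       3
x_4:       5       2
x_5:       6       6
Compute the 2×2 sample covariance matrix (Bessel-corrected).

Step 1 — column means:
  mean(U) = (5 + 4 + 8 + 5 + 6) / 5 = 28/5 = 5.6
  mean(V) = (8 + 5 + 3 + 2 + 6) / 5 = 24/5 = 4.8

Step 2 — sample covariance S[i,j] = (1/(n-1)) · Σ_k (x_{k,i} - mean_i) · (x_{k,j} - mean_j), with n-1 = 4.
  S[U,U] = ((-0.6)·(-0.6) + (-1.6)·(-1.6) + (2.4)·(2.4) + (-0.6)·(-0.6) + (0.4)·(0.4)) / 4 = 9.2/4 = 2.3
  S[U,V] = ((-0.6)·(3.2) + (-1.6)·(0.2) + (2.4)·(-1.8) + (-0.6)·(-2.8) + (0.4)·(1.2)) / 4 = -4.4/4 = -1.1
  S[V,V] = ((3.2)·(3.2) + (0.2)·(0.2) + (-1.8)·(-1.8) + (-2.8)·(-2.8) + (1.2)·(1.2)) / 4 = 22.8/4 = 5.7

S is symmetric (S[j,i] = S[i,j]). Assembling:

S = [[2.3, -1.1],
 [-1.1, 5.7]]


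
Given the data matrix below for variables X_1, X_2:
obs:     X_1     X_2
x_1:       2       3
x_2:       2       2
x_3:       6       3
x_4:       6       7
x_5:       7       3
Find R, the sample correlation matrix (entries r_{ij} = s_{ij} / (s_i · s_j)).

Step 1 — column means:
  mean(X_1) = (2 + 2 + 6 + 6 + 7) / 5 = 23/5 = 4.6
  mean(X_2) = (3 + 2 + 3 + 7 + 3) / 5 = 18/5 = 3.6

Step 2 — sample variances and covariances s[i,j] = (1/(n-1)) · Σ_k (x_{k,i} - mean_i) · (x_{k,j} - mean_j), with n-1 = 4:
  s[X_1,X_1] = ((-2.6)·(-2.6) + (-2.6)·(-2.6) + (1.4)·(1.4) + (1.4)·(1.4) + (2.4)·(2.4)) / 4 = 23.2/4 = 5.8
  s[X_1,X_2] = ((-2.6)·(-0.6) + (-2.6)·(-1.6) + (1.4)·(-0.6) + (1.4)·(3.4) + (2.4)·(-0.6)) / 4 = 8.2/4 = 2.05
  s[X_2,X_2] = ((-0.6)·(-0.6) + (-1.6)·(-1.6) + (-0.6)·(-0.6) + (3.4)·(3.4) + (-0.6)·(-0.6)) / 4 = 15.2/4 = 3.8
  Sample standard deviations s_i = √(s[i,i]):
  s(X_1) = √(5.8) = 2.4083
  s(X_2) = √(3.8) = 1.9494

Step 3 — r_{ij} = s_{ij} / (s_i · s_j):
  r[X_1,X_1] = 1 (diagonal).
  r[X_1,X_2] = 2.05 / (2.4083 · 1.9494) = 2.05 / 4.6947 = 0.4367
  r[X_2,X_2] = 1 (diagonal).

R is symmetric with unit diagonal. Assembling:

R = [[1, 0.4367],
 [0.4367, 1]]


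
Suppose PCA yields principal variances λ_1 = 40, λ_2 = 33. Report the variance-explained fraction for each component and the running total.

Step 1 — total variance = trace(Sigma) = Σ λ_i = 40 + 33 = 73.

Step 2 — fraction explained by component i = λ_i / Σ λ:
  PC1: 40/73 = 0.5479
  PC2: 33/73 = 0.4521

Step 3 — cumulative fraction after k components = (λ_1 + ... + λ_k) / Σ λ:
  k = 1: 40/73 = 0.5479
  k = 2: (40 + 33)/73 = 73/73 = 1

Summary (fraction, with percent):

explained: PC1 0.5479 (54.79%), PC2 0.4521 (45.21%);  cumulative: 0.5479, 1


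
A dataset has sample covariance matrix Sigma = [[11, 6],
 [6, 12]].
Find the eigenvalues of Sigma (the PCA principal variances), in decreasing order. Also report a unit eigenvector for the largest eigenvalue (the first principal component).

Step 1 — characteristic polynomial of 2×2 Sigma:
  det(Sigma - λI) = λ² - trace · λ + det = 0.
  trace = 11 + 12 = 23, det = 11·12 - (6)² = 96.
Step 2 — discriminant:
  Δ = trace² - 4·det = 529 - 384 = 145.
Step 3 — eigenvalues:
  λ = (trace ± √Δ)/2 = (23 ± 12.0416)/2,
  λ_1 = 17.5208,  λ_2 = 5.4792.

Step 4 — unit eigenvector for λ_1: solve (Sigma - λ_1 I)v = 0. First row:
  (11 - 17.5208)·v_x + (6)·v_y = 0, i.e. (-6.5208)·v_x + (6)·v_y = 0,
  so v ∝ (b, λ_1 - a) = (6, 6.5208) = u.
  ||u|| = √((6)² + (6.5208)²) = √(78.5208) ≈ 8.8612,
  v_1 = u/||u|| ≈ (0.6771, 0.7359) (||v_1|| = 1).

λ_1 = 17.5208,  λ_2 = 5.4792;  v_1 ≈ (0.6771, 0.7359)


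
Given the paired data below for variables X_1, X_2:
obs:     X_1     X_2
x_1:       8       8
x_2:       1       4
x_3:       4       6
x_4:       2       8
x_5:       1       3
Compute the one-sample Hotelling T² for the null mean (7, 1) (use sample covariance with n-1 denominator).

Step 1 — sample mean vector:
  mean(X_1) = (8 + 1 + 4 + 2 + 1) / 5 = 16/5 = 3.2
  mean(X_2) = (8 + 4 + 6 + 8 + 3) / 5 = 29/5 = 5.8
  x̄ = (3.2, 5.8),  deviation x̄ - mu_0 = (3.2, 5.8) - (7, 1) = (-3.8, 4.8).

Step 2 — sample covariance matrix, S[i,j] = (1/(n-1)) · Σ_k (x_{k,i} - mean_i) · (x_{k,j} - mean_j), divisor n-1 = 4:
  S[X_1,X_1] = ((4.8)·(4.8) + (-2.2)·(-2.2) + (0.8)·(0.8) + (-1.2)·(-1.2) + (-2.2)·(-2.2)) / 4 = 34.8/4 = 8.7
  S[X_1,X_2] = ((4.8)·(2.2) + (-2.2)·(-1.8) + (0.8)·(0.2) + (-1.2)·(2.2) + (-2.2)·(-2.8)) / 4 = 18.2/4 = 4.55
  S[X_2,X_2] = ((2.2)·(2.2) + (-1.8)·(-1.8) + (0.2)·(0.2) + (2.2)·(2.2) + (-2.8)·(-2.8)) / 4 = 20.8/4 = 5.2
  S = [[8.7, 4.55],
 [4.55, 5.2]].

Step 3 — invert S. det(S) = 8.7·5.2 - (4.55)² = 24.5375.
  S^{-1} = (1/det) · [[d, -b], [-b, a]] = [[0.2119, -0.1854],
 [-0.1854, 0.3546]].

Step 4 — quadratic form (x̄ - mu_0)^T · S^{-1} · (x̄ - mu_0):
  S^{-1} · (x̄ - mu_0) = (-1.6954, 2.4065),
  (x̄ - mu_0)^T · [...] = (-3.8)·(-1.6954) + (4.8)·(2.4065) = 17.9937.

Step 5 — scale by n: T² = 5 · 17.9937 = 89.9684.

T² ≈ 89.9684


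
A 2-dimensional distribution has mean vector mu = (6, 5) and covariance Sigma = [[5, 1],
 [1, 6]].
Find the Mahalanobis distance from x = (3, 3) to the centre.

Step 1 — centre the observation: (x - mu) = (-3, -2).

Step 2 — invert Sigma. det(Sigma) = 5·6 - (1)² = 29.
  Sigma^{-1} = (1/det) · [[d, -b], [-b, a]] = [[0.2069, -0.0345],
 [-0.0345, 0.1724]].

Step 3 — form the quadratic (x - mu)^T · Sigma^{-1} · (x - mu):
  Sigma^{-1} · (x - mu) = (-0.5517, -0.2414).
  (x - mu)^T · [Sigma^{-1} · (x - mu)] = (-3)·(-0.5517) + (-2)·(-0.2414) = 2.1379.

Step 4 — take square root: d = √(2.1379) ≈ 1.4622.

d(x, mu) = √(2.1379) ≈ 1.4622


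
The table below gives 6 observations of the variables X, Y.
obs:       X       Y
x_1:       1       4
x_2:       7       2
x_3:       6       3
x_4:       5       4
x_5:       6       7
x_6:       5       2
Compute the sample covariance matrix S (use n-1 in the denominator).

Step 1 — column means:
  mean(X) = (1 + 7 + 6 + 5 + 6 + 5) / 6 = 30/6 = 5
  mean(Y) = (4 + 2 + 3 + 4 + 7 + 2) / 6 = 22/6 = 3.6667

Step 2 — sample covariance S[i,j] = (1/(n-1)) · Σ_k (x_{k,i} - mean_i) · (x_{k,j} - mean_j), with n-1 = 5.
  S[X,X] = ((-4)·(-4) + (2)·(2) + (1)·(1) + (0)·(0) + (1)·(1) + (0)·(0)) / 5 = 22/5 = 4.4
  S[X,Y] = ((-4)·(0.3333) + (2)·(-1.6667) + (1)·(-0.6667) + (0)·(0.3333) + (1)·(3.3333) + (0)·(-1.6667)) / 5 = -2/5 = -0.4
  S[Y,Y] = ((0.3333)·(0.3333) + (-1.6667)·(-1.6667) + (-0.6667)·(-0.6667) + (0.3333)·(0.3333) + (3.3333)·(3.3333) + (-1.6667)·(-1.6667)) / 5 = 17.3333/5 = 3.4667

S is symmetric (S[j,i] = S[i,j]). Assembling:

S = [[4.4, -0.4],
 [-0.4, 3.4667]]


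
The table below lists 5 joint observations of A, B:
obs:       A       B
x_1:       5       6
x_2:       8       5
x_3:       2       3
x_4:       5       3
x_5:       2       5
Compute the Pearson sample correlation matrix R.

Step 1 — column means:
  mean(A) = (5 + 8 + 2 + 5 + 2) / 5 = 22/5 = 4.4
  mean(B) = (6 + 5 + 3 + 3 + 5) / 5 = 22/5 = 4.4

Step 2 — sample variances and covariances s[i,j] = (1/(n-1)) · Σ_k (x_{k,i} - mean_i) · (x_{k,j} - mean_j), with n-1 = 4:
  s[A,A] = ((0.6)·(0.6) + (3.6)·(3.6) + (-2.4)·(-2.4) + (0.6)·(0.6) + (-2.4)·(-2.4)) / 4 = 25.2/4 = 6.3
  s[A,B] = ((0.6)·(1.6) + (3.6)·(0.6) + (-2.4)·(-1.4) + (0.6)·(-1.4) + (-2.4)·(0.6)) / 4 = 4.2/4 = 1.05
  s[B,B] = ((1.6)·(1.6) + (0.6)·(0.6) + (-1.4)·(-1.4) + (-1.4)·(-1.4) + (0.6)·(0.6)) / 4 = 7.2/4 = 1.8
  Sample standard deviations s_i = √(s[i,i]):
  s(A) = √(6.3) = 2.51
  s(B) = √(1.8) = 1.3416

Step 3 — r_{ij} = s_{ij} / (s_i · s_j):
  r[A,A] = 1 (diagonal).
  r[A,B] = 1.05 / (2.51 · 1.3416) = 1.05 / 3.3675 = 0.3118
  r[B,B] = 1 (diagonal).

R is symmetric with unit diagonal. Assembling:

R = [[1, 0.3118],
 [0.3118, 1]]


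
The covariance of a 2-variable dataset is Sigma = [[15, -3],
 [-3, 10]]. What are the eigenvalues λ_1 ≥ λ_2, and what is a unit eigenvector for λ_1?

Step 1 — characteristic polynomial of 2×2 Sigma:
  det(Sigma - λI) = λ² - trace · λ + det = 0.
  trace = 15 + 10 = 25, det = 15·10 - (-3)² = 141.
Step 2 — discriminant:
  Δ = trace² - 4·det = 625 - 564 = 61.
Step 3 — eigenvalues:
  λ = (trace ± √Δ)/2 = (25 ± 7.8102)/2,
  λ_1 = 16.4051,  λ_2 = 8.5949.

Step 4 — unit eigenvector for λ_1: solve (Sigma - λ_1 I)v = 0. First row:
  (15 - 16.4051)·v_x + (-3)·v_y = 0, i.e. (-1.4051)·v_x + (-3)·v_y = 0,
  so v ∝ (b, λ_1 - a) = (-3, 1.4051); multiply by -1 so the first entry is positive: u = (3, -1.4051).
  ||u|| = √((3)² + (-1.4051)²) = √(10.9744) ≈ 3.3128,
  v_1 = u/||u|| ≈ (0.9056, -0.4242) (||v_1|| = 1).

λ_1 = 16.4051,  λ_2 = 8.5949;  v_1 ≈ (0.9056, -0.4242)


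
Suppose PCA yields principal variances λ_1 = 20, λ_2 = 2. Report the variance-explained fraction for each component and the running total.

Step 1 — total variance = trace(Sigma) = Σ λ_i = 20 + 2 = 22.

Step 2 — fraction explained by component i = λ_i / Σ λ:
  PC1: 20/22 = 0.9091
  PC2: 2/22 = 0.0909

Step 3 — cumulative fraction after k components = (λ_1 + ... + λ_k) / Σ λ:
  k = 1: 20/22 = 0.9091
  k = 2: (20 + 2)/22 = 22/22 = 1

Summary (fraction, with percent):

explained: PC1 0.9091 (90.91%), PC2 0.0909 (9.09%);  cumulative: 0.9091, 1


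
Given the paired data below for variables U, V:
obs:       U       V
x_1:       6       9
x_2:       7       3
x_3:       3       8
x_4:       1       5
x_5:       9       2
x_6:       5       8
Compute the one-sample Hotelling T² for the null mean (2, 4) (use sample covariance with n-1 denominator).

Step 1 — sample mean vector:
  mean(U) = (6 + 7 + 3 + 1 + 9 + 5) / 6 = 31/6 = 5.1667
  mean(V) = (9 + 3 + 8 + 5 + 2 + 8) / 6 = 35/6 = 5.8333
  x̄ = (5.1667, 5.8333),  deviation x̄ - mu_0 = (5.1667, 5.8333) - (2, 4) = (3.1667, 1.8333).

Step 2 — sample covariance matrix, S[i,j] = (1/(n-1)) · Σ_k (x_{k,i} - mean_i) · (x_{k,j} - mean_j), divisor n-1 = 5:
  S[U,U] = ((0.8333)·(0.8333) + (1.8333)·(1.8333) + (-2.1667)·(-2.1667) + (-4.1667)·(-4.1667) + (3.8333)·(3.8333) + (-0.1667)·(-0.1667)) / 5 = 40.8333/5 = 8.1667
  S[U,V] = ((0.8333)·(3.1667) + (1.8333)·(-2.8333) + (-2.1667)·(2.1667) + (-4.1667)·(-0.8333) + (3.8333)·(-3.8333) + (-0.1667)·(2.1667)) / 5 = -18.8333/5 = -3.7667
  S[V,V] = ((3.1667)·(3.1667) + (-2.8333)·(-2.8333) + (2.1667)·(2.1667) + (-0.8333)·(-0.8333) + (-3.8333)·(-3.8333) + (2.1667)·(2.1667)) / 5 = 42.8333/5 = 8.5667
  S = [[8.1667, -3.7667],
 [-3.7667, 8.5667]].

Step 3 — invert S. det(S) = 8.1667·8.5667 - (-3.7667)² = 55.7733.
  S^{-1} = (1/det) · [[d, -b], [-b, a]] = [[0.1536, 0.0675],
 [0.0675, 0.1464]].

Step 4 — quadratic form (x̄ - mu_0)^T · S^{-1} · (x̄ - mu_0):
  S^{-1} · (x̄ - mu_0) = (0.6102, 0.4823),
  (x̄ - mu_0)^T · [...] = (3.1667)·(0.6102) + (1.8333)·(0.4823) = 2.8166.

Step 5 — scale by n: T² = 6 · 2.8166 = 16.8994.

T² ≈ 16.8994


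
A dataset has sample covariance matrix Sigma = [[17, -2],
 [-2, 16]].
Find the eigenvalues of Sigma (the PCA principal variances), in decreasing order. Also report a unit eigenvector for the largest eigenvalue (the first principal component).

Step 1 — characteristic polynomial of 2×2 Sigma:
  det(Sigma - λI) = λ² - trace · λ + det = 0.
  trace = 17 + 16 = 33, det = 17·16 - (-2)² = 268.
Step 2 — discriminant:
  Δ = trace² - 4·det = 1089 - 1072 = 17.
Step 3 — eigenvalues:
  λ = (trace ± √Δ)/2 = (33 ± 4.1231)/2,
  λ_1 = 18.5616,  λ_2 = 14.4384.

Step 4 — unit eigenvector for λ_1: solve (Sigma - λ_1 I)v = 0. First row:
  (17 - 18.5616)·v_x + (-2)·v_y = 0, i.e. (-1.5616)·v_x + (-2)·v_y = 0,
  so v ∝ (b, λ_1 - a) = (-2, 1.5616); multiply by -1 so the first entry is positive: u = (2, -1.5616).
  ||u|| = √((2)² + (-1.5616)²) = √(6.4384) ≈ 2.5374,
  v_1 = u/||u|| ≈ (0.7882, -0.6154) (||v_1|| = 1).

λ_1 = 18.5616,  λ_2 = 14.4384;  v_1 ≈ (0.7882, -0.6154)


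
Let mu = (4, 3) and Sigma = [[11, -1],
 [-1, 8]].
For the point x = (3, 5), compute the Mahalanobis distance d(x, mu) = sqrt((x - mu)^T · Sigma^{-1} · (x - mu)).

Step 1 — centre the observation: (x - mu) = (-1, 2).

Step 2 — invert Sigma. det(Sigma) = 11·8 - (-1)² = 87.
  Sigma^{-1} = (1/det) · [[d, -b], [-b, a]] = [[0.092, 0.0115],
 [0.0115, 0.1264]].

Step 3 — form the quadratic (x - mu)^T · Sigma^{-1} · (x - mu):
  Sigma^{-1} · (x - mu) = (-0.069, 0.2414).
  (x - mu)^T · [Sigma^{-1} · (x - mu)] = (-1)·(-0.069) + (2)·(0.2414) = 0.5517.

Step 4 — take square root: d = √(0.5517) ≈ 0.7428.

d(x, mu) = √(0.5517) ≈ 0.7428


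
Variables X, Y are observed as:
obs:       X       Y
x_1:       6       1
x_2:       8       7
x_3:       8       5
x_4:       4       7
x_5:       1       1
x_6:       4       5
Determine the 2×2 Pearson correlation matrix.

Step 1 — column means:
  mean(X) = (6 + 8 + 8 + 4 + 1 + 4) / 6 = 31/6 = 5.1667
  mean(Y) = (1 + 7 + 5 + 7 + 1 + 5) / 6 = 26/6 = 4.3333

Step 2 — sample variances and covariances s[i,j] = (1/(n-1)) · Σ_k (x_{k,i} - mean_i) · (x_{k,j} - mean_j), with n-1 = 5:
  s[X,X] = ((0.8333)·(0.8333) + (2.8333)·(2.8333) + (2.8333)·(2.8333) + (-1.1667)·(-1.1667) + (-4.1667)·(-4.1667) + (-1.1667)·(-1.1667)) / 5 = 36.8333/5 = 7.3667
  s[X,Y] = ((0.8333)·(-3.3333) + (2.8333)·(2.6667) + (2.8333)·(0.6667) + (-1.1667)·(2.6667) + (-4.1667)·(-3.3333) + (-1.1667)·(0.6667)) / 5 = 16.6667/5 = 3.3333
  s[Y,Y] = ((-3.3333)·(-3.3333) + (2.6667)·(2.6667) + (0.6667)·(0.6667) + (2.6667)·(2.6667) + (-3.3333)·(-3.3333) + (0.6667)·(0.6667)) / 5 = 37.3333/5 = 7.4667
  Sample standard deviations s_i = √(s[i,i]):
  s(X) = √(7.3667) = 2.7142
  s(Y) = √(7.4667) = 2.7325

Step 3 — r_{ij} = s_{ij} / (s_i · s_j):
  r[X,X] = 1 (diagonal).
  r[X,Y] = 3.3333 / (2.7142 · 2.7325) = 3.3333 / 7.4165 = 0.4494
  r[Y,Y] = 1 (diagonal).

R is symmetric with unit diagonal. Assembling:

R = [[1, 0.4494],
 [0.4494, 1]]


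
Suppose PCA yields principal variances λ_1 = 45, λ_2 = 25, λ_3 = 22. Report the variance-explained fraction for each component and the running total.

Step 1 — total variance = trace(Sigma) = Σ λ_i = 45 + 25 + 22 = 92.

Step 2 — fraction explained by component i = λ_i / Σ λ:
  PC1: 45/92 = 0.4891
  PC2: 25/92 = 0.2717
  PC3: 22/92 = 0.2391

Step 3 — cumulative fraction after k components = (λ_1 + ... + λ_k) / Σ λ:
  k = 1: 45/92 = 0.4891
  k = 2: (45 + 25)/92 = 70/92 = 0.7609
  k = 3: (45 + 25 + 22)/92 = 92/92 = 1

Summary (fraction, with percent):

explained: PC1 0.4891 (48.91%), PC2 0.2717 (27.17%), PC3 0.2391 (23.91%);  cumulative: 0.4891, 0.7609, 1


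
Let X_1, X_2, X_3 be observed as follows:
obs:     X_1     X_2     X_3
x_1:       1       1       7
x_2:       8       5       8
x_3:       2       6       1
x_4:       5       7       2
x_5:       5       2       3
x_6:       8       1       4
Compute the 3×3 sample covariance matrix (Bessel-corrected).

Step 1 — column means:
  mean(X_1) = (1 + 8 + 2 + 5 + 5 + 8) / 6 = 29/6 = 4.8333
  mean(X_2) = (1 + 5 + 6 + 7 + 2 + 1) / 6 = 22/6 = 3.6667
  mean(X_3) = (7 + 8 + 1 + 2 + 3 + 4) / 6 = 25/6 = 4.1667

Step 2 — sample covariance S[i,j] = (1/(n-1)) · Σ_k (x_{k,i} - mean_i) · (x_{k,j} - mean_j), with n-1 = 5.
  S[X_1,X_1] = ((-3.8333)·(-3.8333) + (3.1667)·(3.1667) + (-2.8333)·(-2.8333) + (0.1667)·(0.1667) + (0.1667)·(0.1667) + (3.1667)·(3.1667)) / 5 = 42.8333/5 = 8.5667
  S[X_1,X_2] = ((-3.8333)·(-2.6667) + (3.1667)·(1.3333) + (-2.8333)·(2.3333) + (0.1667)·(3.3333) + (0.1667)·(-1.6667) + (3.1667)·(-2.6667)) / 5 = -0.3333/5 = -0.0667
  S[X_1,X_3] = ((-3.8333)·(2.8333) + (3.1667)·(3.8333) + (-2.8333)·(-3.1667) + (0.1667)·(-2.1667) + (0.1667)·(-1.1667) + (3.1667)·(-0.1667)) / 5 = 9.1667/5 = 1.8333
  S[X_2,X_2] = ((-2.6667)·(-2.6667) + (1.3333)·(1.3333) + (2.3333)·(2.3333) + (3.3333)·(3.3333) + (-1.6667)·(-1.6667) + (-2.6667)·(-2.6667)) / 5 = 35.3333/5 = 7.0667
  S[X_2,X_3] = ((-2.6667)·(2.8333) + (1.3333)·(3.8333) + (2.3333)·(-3.1667) + (3.3333)·(-2.1667) + (-1.6667)·(-1.1667) + (-2.6667)·(-0.1667)) / 5 = -14.6667/5 = -2.9333
  S[X_3,X_3] = ((2.8333)·(2.8333) + (3.8333)·(3.8333) + (-3.1667)·(-3.1667) + (-2.1667)·(-2.1667) + (-1.1667)·(-1.1667) + (-0.1667)·(-0.1667)) / 5 = 38.8333/5 = 7.7667

S is symmetric (S[j,i] = S[i,j]). Assembling:

S = [[8.5667, -0.0667, 1.8333],
 [-0.0667, 7.0667, -2.9333],
 [1.8333, -2.9333, 7.7667]]


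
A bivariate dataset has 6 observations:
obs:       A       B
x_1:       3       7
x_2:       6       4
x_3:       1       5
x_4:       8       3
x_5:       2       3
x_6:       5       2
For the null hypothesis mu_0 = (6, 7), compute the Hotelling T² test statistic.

Step 1 — sample mean vector:
  mean(A) = (3 + 6 + 1 + 8 + 2 + 5) / 6 = 25/6 = 4.1667
  mean(B) = (7 + 4 + 5 + 3 + 3 + 2) / 6 = 24/6 = 4
  x̄ = (4.1667, 4),  deviation x̄ - mu_0 = (4.1667, 4) - (6, 7) = (-1.8333, -3).

Step 2 — sample covariance matrix, S[i,j] = (1/(n-1)) · Σ_k (x_{k,i} - mean_i) · (x_{k,j} - mean_j), divisor n-1 = 5:
  S[A,A] = ((-1.1667)·(-1.1667) + (1.8333)·(1.8333) + (-3.1667)·(-3.1667) + (3.8333)·(3.8333) + (-2.1667)·(-2.1667) + (0.8333)·(0.8333)) / 5 = 34.8333/5 = 6.9667
  S[A,B] = ((-1.1667)·(3) + (1.8333)·(0) + (-3.1667)·(1) + (3.8333)·(-1) + (-2.1667)·(-1) + (0.8333)·(-2)) / 5 = -10/5 = -2
  S[B,B] = ((3)·(3) + (0)·(0) + (1)·(1) + (-1)·(-1) + (-1)·(-1) + (-2)·(-2)) / 5 = 16/5 = 3.2
  S = [[6.9667, -2],
 [-2, 3.2]].

Step 3 — invert S. det(S) = 6.9667·3.2 - (-2)² = 18.2933.
  S^{-1} = (1/det) · [[d, -b], [-b, a]] = [[0.1749, 0.1093],
 [0.1093, 0.3808]].

Step 4 — quadratic form (x̄ - mu_0)^T · S^{-1} · (x̄ - mu_0):
  S^{-1} · (x̄ - mu_0) = (-0.6487, -1.3429),
  (x̄ - mu_0)^T · [...] = (-1.8333)·(-0.6487) + (-3)·(-1.3429) = 5.2181.

Step 5 — scale by n: T² = 6 · 5.2181 = 31.3083.

T² ≈ 31.3083


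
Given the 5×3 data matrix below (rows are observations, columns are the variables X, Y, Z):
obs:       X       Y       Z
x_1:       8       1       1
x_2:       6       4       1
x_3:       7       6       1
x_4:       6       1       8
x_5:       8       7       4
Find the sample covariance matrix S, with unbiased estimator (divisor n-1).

Step 1 — column means:
  mean(X) = (8 + 6 + 7 + 6 + 8) / 5 = 35/5 = 7
  mean(Y) = (1 + 4 + 6 + 1 + 7) / 5 = 19/5 = 3.8
  mean(Z) = (1 + 1 + 1 + 8 + 4) / 5 = 15/5 = 3

Step 2 — sample covariance S[i,j] = (1/(n-1)) · Σ_k (x_{k,i} - mean_i) · (x_{k,j} - mean_j), with n-1 = 4.
  S[X,X] = ((1)·(1) + (-1)·(-1) + (0)·(0) + (-1)·(-1) + (1)·(1)) / 4 = 4/4 = 1
  S[X,Y] = ((1)·(-2.8) + (-1)·(0.2) + (0)·(2.2) + (-1)·(-2.8) + (1)·(3.2)) / 4 = 3/4 = 0.75
  S[X,Z] = ((1)·(-2) + (-1)·(-2) + (0)·(-2) + (-1)·(5) + (1)·(1)) / 4 = -4/4 = -1
  S[Y,Y] = ((-2.8)·(-2.8) + (0.2)·(0.2) + (2.2)·(2.2) + (-2.8)·(-2.8) + (3.2)·(3.2)) / 4 = 30.8/4 = 7.7
  S[Y,Z] = ((-2.8)·(-2) + (0.2)·(-2) + (2.2)·(-2) + (-2.8)·(5) + (3.2)·(1)) / 4 = -10/4 = -2.5
  S[Z,Z] = ((-2)·(-2) + (-2)·(-2) + (-2)·(-2) + (5)·(5) + (1)·(1)) / 4 = 38/4 = 9.5

S is symmetric (S[j,i] = S[i,j]). Assembling:

S = [[1, 0.75, -1],
 [0.75, 7.7, -2.5],
 [-1, -2.5, 9.5]]


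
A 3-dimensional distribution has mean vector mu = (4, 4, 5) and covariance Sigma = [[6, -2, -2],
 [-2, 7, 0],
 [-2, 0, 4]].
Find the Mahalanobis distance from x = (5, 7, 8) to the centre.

Step 1 — centre the observation: (x - mu) = (1, 3, 3).

Step 2 — invert Sigma (cofactor / det for 3×3, or solve directly):
  Sigma^{-1} = [[0.2258, 0.0645, 0.1129],
 [0.0645, 0.1613, 0.0323],
 [0.1129, 0.0323, 0.3065]].

Step 3 — form the quadratic (x - mu)^T · Sigma^{-1} · (x - mu):
  Sigma^{-1} · (x - mu) = (0.7581, 0.6452, 1.129).
  (x - mu)^T · [Sigma^{-1} · (x - mu)] = (1)·(0.7581) + (3)·(0.6452) + (3)·(1.129) = 6.0806.

Step 4 — take square root: d = √(6.0806) ≈ 2.4659.

d(x, mu) = √(6.0806) ≈ 2.4659


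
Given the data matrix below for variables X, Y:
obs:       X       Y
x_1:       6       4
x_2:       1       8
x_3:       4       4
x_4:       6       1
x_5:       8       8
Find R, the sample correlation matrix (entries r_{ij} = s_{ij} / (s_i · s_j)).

Step 1 — column means:
  mean(X) = (6 + 1 + 4 + 6 + 8) / 5 = 25/5 = 5
  mean(Y) = (4 + 8 + 4 + 1 + 8) / 5 = 25/5 = 5

Step 2 — sample variances and covariances s[i,j] = (1/(n-1)) · Σ_k (x_{k,i} - mean_i) · (x_{k,j} - mean_j), with n-1 = 4:
  s[X,X] = ((1)·(1) + (-4)·(-4) + (-1)·(-1) + (1)·(1) + (3)·(3)) / 4 = 28/4 = 7
  s[X,Y] = ((1)·(-1) + (-4)·(3) + (-1)·(-1) + (1)·(-4) + (3)·(3)) / 4 = -7/4 = -1.75
  s[Y,Y] = ((-1)·(-1) + (3)·(3) + (-1)·(-1) + (-4)·(-4) + (3)·(3)) / 4 = 36/4 = 9
  Sample standard deviations s_i = √(s[i,i]):
  s(X) = √(7) = 2.6458
  s(Y) = √(9) = 3

Step 3 — r_{ij} = s_{ij} / (s_i · s_j):
  r[X,X] = 1 (diagonal).
  r[X,Y] = -1.75 / (2.6458 · 3) = -1.75 / 7.9373 = -0.2205
  r[Y,Y] = 1 (diagonal).

R is symmetric with unit diagonal. Assembling:

R = [[1, -0.2205],
 [-0.2205, 1]]


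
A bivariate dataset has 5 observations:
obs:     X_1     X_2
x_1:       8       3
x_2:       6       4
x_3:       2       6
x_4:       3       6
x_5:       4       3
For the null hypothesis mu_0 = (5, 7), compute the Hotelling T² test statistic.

Step 1 — sample mean vector:
  mean(X_1) = (8 + 6 + 2 + 3 + 4) / 5 = 23/5 = 4.6
  mean(X_2) = (3 + 4 + 6 + 6 + 3) / 5 = 22/5 = 4.4
  x̄ = (4.6, 4.4),  deviation x̄ - mu_0 = (4.6, 4.4) - (5, 7) = (-0.4, -2.6).

Step 2 — sample covariance matrix, S[i,j] = (1/(n-1)) · Σ_k (x_{k,i} - mean_i) · (x_{k,j} - mean_j), divisor n-1 = 4:
  S[X_1,X_1] = ((3.4)·(3.4) + (1.4)·(1.4) + (-2.6)·(-2.6) + (-1.6)·(-1.6) + (-0.6)·(-0.6)) / 4 = 23.2/4 = 5.8
  S[X_1,X_2] = ((3.4)·(-1.4) + (1.4)·(-0.4) + (-2.6)·(1.6) + (-1.6)·(1.6) + (-0.6)·(-1.4)) / 4 = -11.2/4 = -2.8
  S[X_2,X_2] = ((-1.4)·(-1.4) + (-0.4)·(-0.4) + (1.6)·(1.6) + (1.6)·(1.6) + (-1.4)·(-1.4)) / 4 = 9.2/4 = 2.3
  S = [[5.8, -2.8],
 [-2.8, 2.3]].

Step 3 — invert S. det(S) = 5.8·2.3 - (-2.8)² = 5.5.
  S^{-1} = (1/det) · [[d, -b], [-b, a]] = [[0.4182, 0.5091],
 [0.5091, 1.0545]].

Step 4 — quadratic form (x̄ - mu_0)^T · S^{-1} · (x̄ - mu_0):
  S^{-1} · (x̄ - mu_0) = (-1.4909, -2.9455),
  (x̄ - mu_0)^T · [...] = (-0.4)·(-1.4909) + (-2.6)·(-2.9455) = 8.2545.

Step 5 — scale by n: T² = 5 · 8.2545 = 41.2727.

T² ≈ 41.2727


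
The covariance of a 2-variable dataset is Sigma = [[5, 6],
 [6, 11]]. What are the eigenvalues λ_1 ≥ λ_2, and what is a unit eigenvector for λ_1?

Step 1 — characteristic polynomial of 2×2 Sigma:
  det(Sigma - λI) = λ² - trace · λ + det = 0.
  trace = 5 + 11 = 16, det = 5·11 - (6)² = 19.
Step 2 — discriminant:
  Δ = trace² - 4·det = 256 - 76 = 180.
Step 3 — eigenvalues:
  λ = (trace ± √Δ)/2 = (16 ± 13.4164)/2,
  λ_1 = 14.7082,  λ_2 = 1.2918.

Step 4 — unit eigenvector for λ_1: solve (Sigma - λ_1 I)v = 0. First row:
  (5 - 14.7082)·v_x + (6)·v_y = 0, i.e. (-9.7082)·v_x + (6)·v_y = 0,
  so v ∝ (b, λ_1 - a) = (6, 9.7082) = u.
  ||u|| = √((6)² + (9.7082)²) = √(130.2492) ≈ 11.4127,
  v_1 = u/||u|| ≈ (0.5257, 0.8507) (||v_1|| = 1).

λ_1 = 14.7082,  λ_2 = 1.2918;  v_1 ≈ (0.5257, 0.8507)


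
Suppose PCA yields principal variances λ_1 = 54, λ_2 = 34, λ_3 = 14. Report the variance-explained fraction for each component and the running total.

Step 1 — total variance = trace(Sigma) = Σ λ_i = 54 + 34 + 14 = 102.

Step 2 — fraction explained by component i = λ_i / Σ λ:
  PC1: 54/102 = 0.5294
  PC2: 34/102 = 0.3333
  PC3: 14/102 = 0.1373

Step 3 — cumulative fraction after k components = (λ_1 + ... + λ_k) / Σ λ:
  k = 1: 54/102 = 0.5294
  k = 2: (54 + 34)/102 = 88/102 = 0.8627
  k = 3: (54 + 34 + 14)/102 = 102/102 = 1

Summary (fraction, with percent):

explained: PC1 0.5294 (52.94%), PC2 0.3333 (33.33%), PC3 0.1373 (13.73%);  cumulative: 0.5294, 0.8627, 1


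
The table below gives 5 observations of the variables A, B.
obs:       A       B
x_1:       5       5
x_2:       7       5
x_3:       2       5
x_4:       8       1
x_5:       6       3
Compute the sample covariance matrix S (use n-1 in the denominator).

Step 1 — column means:
  mean(A) = (5 + 7 + 2 + 8 + 6) / 5 = 28/5 = 5.6
  mean(B) = (5 + 5 + 5 + 1 + 3) / 5 = 19/5 = 3.8

Step 2 — sample covariance S[i,j] = (1/(n-1)) · Σ_k (x_{k,i} - mean_i) · (x_{k,j} - mean_j), with n-1 = 4.
  S[A,A] = ((-0.6)·(-0.6) + (1.4)·(1.4) + (-3.6)·(-3.6) + (2.4)·(2.4) + (0.4)·(0.4)) / 4 = 21.2/4 = 5.3
  S[A,B] = ((-0.6)·(1.2) + (1.4)·(1.2) + (-3.6)·(1.2) + (2.4)·(-2.8) + (0.4)·(-0.8)) / 4 = -10.4/4 = -2.6
  S[B,B] = ((1.2)·(1.2) + (1.2)·(1.2) + (1.2)·(1.2) + (-2.8)·(-2.8) + (-0.8)·(-0.8)) / 4 = 12.8/4 = 3.2

S is symmetric (S[j,i] = S[i,j]). Assembling:

S = [[5.3, -2.6],
 [-2.6, 3.2]]


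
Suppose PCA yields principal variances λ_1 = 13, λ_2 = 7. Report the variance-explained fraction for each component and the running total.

Step 1 — total variance = trace(Sigma) = Σ λ_i = 13 + 7 = 20.

Step 2 — fraction explained by component i = λ_i / Σ λ:
  PC1: 13/20 = 0.65
  PC2: 7/20 = 0.35

Step 3 — cumulative fraction after k components = (λ_1 + ... + λ_k) / Σ λ:
  k = 1: 13/20 = 0.65
  k = 2: (13 + 7)/20 = 20/20 = 1

Summary (fraction, with percent):

explained: PC1 0.65 (65%), PC2 0.35 (35%);  cumulative: 0.65, 1


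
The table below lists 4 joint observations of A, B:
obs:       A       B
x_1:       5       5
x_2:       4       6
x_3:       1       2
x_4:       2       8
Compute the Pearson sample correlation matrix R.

Step 1 — column means:
  mean(A) = (5 + 4 + 1 + 2) / 4 = 12/4 = 3
  mean(B) = (5 + 6 + 2 + 8) / 4 = 21/4 = 5.25

Step 2 — sample variances and covariances s[i,j] = (1/(n-1)) · Σ_k (x_{k,i} - mean_i) · (x_{k,j} - mean_j), with n-1 = 3:
  s[A,A] = ((2)·(2) + (1)·(1) + (-2)·(-2) + (-1)·(-1)) / 3 = 10/3 = 3.3333
  s[A,B] = ((2)·(-0.25) + (1)·(0.75) + (-2)·(-3.25) + (-1)·(2.75)) / 3 = 4/3 = 1.3333
  s[B,B] = ((-0.25)·(-0.25) + (0.75)·(0.75) + (-3.25)·(-3.25) + (2.75)·(2.75)) / 3 = 18.75/3 = 6.25
  Sample standard deviations s_i = √(s[i,i]):
  s(A) = √(3.3333) = 1.8257
  s(B) = √(6.25) = 2.5

Step 3 — r_{ij} = s_{ij} / (s_i · s_j):
  r[A,A] = 1 (diagonal).
  r[A,B] = 1.3333 / (1.8257 · 2.5) = 1.3333 / 4.5644 = 0.2921
  r[B,B] = 1 (diagonal).

R is symmetric with unit diagonal. Assembling:

R = [[1, 0.2921],
 [0.2921, 1]]


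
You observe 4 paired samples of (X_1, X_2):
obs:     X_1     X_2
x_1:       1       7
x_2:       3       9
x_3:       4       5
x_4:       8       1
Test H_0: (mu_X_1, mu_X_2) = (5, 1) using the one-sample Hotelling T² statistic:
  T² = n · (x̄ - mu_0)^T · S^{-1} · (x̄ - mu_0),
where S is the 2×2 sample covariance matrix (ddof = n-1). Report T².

Step 1 — sample mean vector:
  mean(X_1) = (1 + 3 + 4 + 8) / 4 = 16/4 = 4
  mean(X_2) = (7 + 9 + 5 + 1) / 4 = 22/4 = 5.5
  x̄ = (4, 5.5),  deviation x̄ - mu_0 = (4, 5.5) - (5, 1) = (-1, 4.5).

Step 2 — sample covariance matrix, S[i,j] = (1/(n-1)) · Σ_k (x_{k,i} - mean_i) · (x_{k,j} - mean_j), divisor n-1 = 3:
  S[X_1,X_1] = ((-3)·(-3) + (-1)·(-1) + (0)·(0) + (4)·(4)) / 3 = 26/3 = 8.6667
  S[X_1,X_2] = ((-3)·(1.5) + (-1)·(3.5) + (0)·(-0.5) + (4)·(-4.5)) / 3 = -26/3 = -8.6667
  S[X_2,X_2] = ((1.5)·(1.5) + (3.5)·(3.5) + (-0.5)·(-0.5) + (-4.5)·(-4.5)) / 3 = 35/3 = 11.6667
  S = [[8.6667, -8.6667],
 [-8.6667, 11.6667]].

Step 3 — invert S. det(S) = 8.6667·11.6667 - (-8.6667)² = 26.
  S^{-1} = (1/det) · [[d, -b], [-b, a]] = [[0.4487, 0.3333],
 [0.3333, 0.3333]].

Step 4 — quadratic form (x̄ - mu_0)^T · S^{-1} · (x̄ - mu_0):
  S^{-1} · (x̄ - mu_0) = (1.0513, 1.1667),
  (x̄ - mu_0)^T · [...] = (-1)·(1.0513) + (4.5)·(1.1667) = 4.1987.

Step 5 — scale by n: T² = 4 · 4.1987 = 16.7949.

T² ≈ 16.7949


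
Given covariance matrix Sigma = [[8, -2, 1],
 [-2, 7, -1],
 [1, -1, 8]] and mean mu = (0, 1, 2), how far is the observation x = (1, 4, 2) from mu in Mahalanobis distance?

Step 1 — centre the observation: (x - mu) = (1, 3, 0).

Step 2 — invert Sigma (cofactor / det for 3×3, or solve directly):
  Sigma^{-1} = [[0.1358, 0.037, -0.0123],
 [0.037, 0.1556, 0.0148],
 [-0.0123, 0.0148, 0.1284]].

Step 3 — form the quadratic (x - mu)^T · Sigma^{-1} · (x - mu):
  Sigma^{-1} · (x - mu) = (0.2469, 0.5037, 0.0321).
  (x - mu)^T · [Sigma^{-1} · (x - mu)] = (1)·(0.2469) + (3)·(0.5037) + (0)·(0.0321) = 1.758.

Step 4 — take square root: d = √(1.758) ≈ 1.3259.

d(x, mu) = √(1.758) ≈ 1.3259


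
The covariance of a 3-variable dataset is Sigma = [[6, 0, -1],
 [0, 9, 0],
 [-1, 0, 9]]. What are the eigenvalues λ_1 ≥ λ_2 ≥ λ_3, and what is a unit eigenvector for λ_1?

Step 1 — characteristic polynomial p(λ) = det(λI - Sigma) = λ³ - tr·λ² + c_1·λ - det, where tr = trace, c_1 = sum of the principal 2×2 minors, det = det(Sigma):
  tr = 6 + 9 + 9 = 24,
  c_1 = (6·9 - (0)²) + (6·9 - (-1)²) + (9·9 - (0)²) = 54 + 53 + 81 = 188,
  det = 6·(9·9 - (0)²) - (0)·((0)·9 - (0)·(-1)) + (-1)·((0)·(0) - 9·(-1)) = 6·(81) - (0)·(0) + (-1)·(9) = 477.
  So p(λ) = λ³ - 24λ² + 188λ - 477.
Step 2 — look for an integer root (rational root theorem: any rational root is an integer divisor of 477). Testing λ = 9:
  p(9) = 729 - 1944 + 1692 - 477 = 0  ✓
  Dividing out (λ - 9): p(λ) = (λ - 9)(λ² - 15λ + 53).
Step 3 — remaining eigenvalues from the quadratic λ² - 15λ + 53 = 0:
  Δ = 15² - 4·53 = 225 - 212 = 13,  λ = (15 ± √13)/2 = (15 ± 3.6056)/2 ≈ 9.3028 or 5.6972.
  Sorted: λ_1 = 9.3028,  λ_2 = 9,  λ_3 = 5.6972  (check: sum = 24 = tr ✓).

Step 4 — unit eigenvector for λ_1 ≈ 9.3028: v spans the null space of (Sigma - λ_1 I), whose rows are
  r_1 = (-3.3028, 0, -1),  r_2 = (0, -0.3028, 0),  r_3 = (-1, 0, -0.3028).
  v is orthogonal to every row, so take v ∝ r_1 × r_2 = ((0)·(0) - (-1)·(-0.3028), (-1)·(0) - (-3.3028)·(0), (-3.3028)·(-0.3028) - (0)·(0)) ≈ (-0.3028, 0, 1).
  Rescale (multiply by -1 so the first nonzero entry is positive): u = (0.3028, 0, -1).
  ||u|| = √((0.3028)² + (0)² + (-1)²) = √(1.0917) ≈ 1.0448,  v_1 = u/||u|| ≈ (0.2898, 0, -0.9571) (||v_1|| = 1).

λ_1 = 9.3028,  λ_2 = 9,  λ_3 = 5.6972;  v_1 ≈ (0.2898, 0, -0.9571)


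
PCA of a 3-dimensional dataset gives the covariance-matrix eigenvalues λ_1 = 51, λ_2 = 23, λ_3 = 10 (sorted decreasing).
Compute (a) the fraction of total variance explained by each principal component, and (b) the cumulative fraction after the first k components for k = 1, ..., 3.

Step 1 — total variance = trace(Sigma) = Σ λ_i = 51 + 23 + 10 = 84.

Step 2 — fraction explained by component i = λ_i / Σ λ:
  PC1: 51/84 = 0.6071
  PC2: 23/84 = 0.2738
  PC3: 10/84 = 0.119

Step 3 — cumulative fraction after k components = (λ_1 + ... + λ_k) / Σ λ:
  k = 1: 51/84 = 0.6071
  k = 2: (51 + 23)/84 = 74/84 = 0.881
  k = 3: (51 + 23 + 10)/84 = 84/84 = 1

Summary (fraction, with percent):

explained: PC1 0.6071 (60.71%), PC2 0.2738 (27.38%), PC3 0.119 (11.9%);  cumulative: 0.6071, 0.881, 1


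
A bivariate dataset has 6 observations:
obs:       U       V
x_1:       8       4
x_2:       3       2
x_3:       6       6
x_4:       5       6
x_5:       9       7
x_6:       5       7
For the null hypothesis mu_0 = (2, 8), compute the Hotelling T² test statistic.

Step 1 — sample mean vector:
  mean(U) = (8 + 3 + 6 + 5 + 9 + 5) / 6 = 36/6 = 6
  mean(V) = (4 + 2 + 6 + 6 + 7 + 7) / 6 = 32/6 = 5.3333
  x̄ = (6, 5.3333),  deviation x̄ - mu_0 = (6, 5.3333) - (2, 8) = (4, -2.6667).

Step 2 — sample covariance matrix, S[i,j] = (1/(n-1)) · Σ_k (x_{k,i} - mean_i) · (x_{k,j} - mean_j), divisor n-1 = 5:
  S[U,U] = ((2)·(2) + (-3)·(-3) + (0)·(0) + (-1)·(-1) + (3)·(3) + (-1)·(-1)) / 5 = 24/5 = 4.8
  S[U,V] = ((2)·(-1.3333) + (-3)·(-3.3333) + (0)·(0.6667) + (-1)·(0.6667) + (3)·(1.6667) + (-1)·(1.6667)) / 5 = 10/5 = 2
  S[V,V] = ((-1.3333)·(-1.3333) + (-3.3333)·(-3.3333) + (0.6667)·(0.6667) + (0.6667)·(0.6667) + (1.6667)·(1.6667) + (1.6667)·(1.6667)) / 5 = 19.3333/5 = 3.8667
  S = [[4.8, 2],
 [2, 3.8667]].

Step 3 — invert S. det(S) = 4.8·3.8667 - (2)² = 14.56.
  S^{-1} = (1/det) · [[d, -b], [-b, a]] = [[0.2656, -0.1374],
 [-0.1374, 0.3297]].

Step 4 — quadratic form (x̄ - mu_0)^T · S^{-1} · (x̄ - mu_0):
  S^{-1} · (x̄ - mu_0) = (1.4286, -1.4286),
  (x̄ - mu_0)^T · [...] = (4)·(1.4286) + (-2.6667)·(-1.4286) = 9.5238.

Step 5 — scale by n: T² = 6 · 9.5238 = 57.1429.

T² ≈ 57.1429
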